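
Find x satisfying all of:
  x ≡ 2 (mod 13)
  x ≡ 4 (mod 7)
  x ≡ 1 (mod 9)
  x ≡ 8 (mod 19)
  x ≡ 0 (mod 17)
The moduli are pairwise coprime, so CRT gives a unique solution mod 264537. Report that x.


Product of moduli M = 13 · 7 · 9 · 19 · 17 = 264537.
Merge one congruence at a time:
  Start: x ≡ 2 (mod 13).
  Combine with x ≡ 4 (mod 7); new modulus lcm = 91.
    Write x = 2 + 13·t and substitute into x ≡ 4 (mod 7): 13·t ≡ 4 − 2 = 2 (mod 7).
    Reduce coefficients mod 7: 6·t ≡ 2 (mod 7).
    The inverse of 6 mod 7 is 6 (since 6·6 = 36 = 5·7 + 1), so t ≡ 6·2 = 12 ≡ 5 (mod 7).
    Then x = 2 + 13·5 = 67, valid modulo lcm(13, 7) = 91: x ≡ 67 (mod 91).
  Combine with x ≡ 1 (mod 9); new modulus lcm = 819.
    Write x = 67 + 91·t and substitute into x ≡ 1 (mod 9): 91·t ≡ 1 − 67 = -66 (mod 9).
    Reduce coefficients mod 9: 1·t ≡ 6 (mod 9).
    So t ≡ 6 (mod 9).
    Then x = 67 + 91·6 = 613, valid modulo lcm(91, 9) = 819: x ≡ 613 (mod 819).
  Combine with x ≡ 8 (mod 19); new modulus lcm = 15561.
    Write x = 613 + 819·t and substitute into x ≡ 8 (mod 19): 819·t ≡ 8 − 613 = -605 (mod 19).
    Reduce coefficients mod 19: 2·t ≡ 3 (mod 19).
    The inverse of 2 mod 19 is 10 (since 2·10 = 20 = 1·19 + 1), so t ≡ 10·3 = 30 ≡ 11 (mod 19).
    Then x = 613 + 819·11 = 9622, valid modulo lcm(819, 19) = 15561: x ≡ 9622 (mod 15561).
  Combine with x ≡ 0 (mod 17); new modulus lcm = 264537.
    Write x = 9622 + 15561·t and substitute into x ≡ 0 (mod 17): 15561·t ≡ 0 − 9622 = -9622 (mod 17).
    Reduce coefficients mod 17: 6·t ≡ 0 (mod 17).
    The inverse of 6 mod 17 is 3 (since 6·3 = 18 = 1·17 + 1), so t ≡ 3·0 = 0 ≡ 0 (mod 17).
    Then x = 9622 + 15561·0 = 9622, valid modulo lcm(15561, 17) = 264537: x ≡ 9622 (mod 264537).
Verify against each original: 9622 mod 13 = 2, 9622 mod 7 = 4, 9622 mod 9 = 1, 9622 mod 19 = 8, 9622 mod 17 = 0.

x ≡ 9622 (mod 264537).


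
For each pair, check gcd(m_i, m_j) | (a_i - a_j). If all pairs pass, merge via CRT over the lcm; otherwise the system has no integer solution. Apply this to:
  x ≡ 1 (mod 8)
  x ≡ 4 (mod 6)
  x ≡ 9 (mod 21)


Moduli 8, 6, 21 are not pairwise coprime, so CRT works modulo lcm(m_i) when all pairwise compatibility conditions hold.
Pairwise compatibility: gcd(m_i, m_j) must divide a_i - a_j for every pair.
Merge one congruence at a time:
  Start: x ≡ 1 (mod 8).
  Combine with x ≡ 4 (mod 6): gcd(8, 6) = 2, and 4 - 1 = 3 is NOT divisible by 2.
    ⇒ system is inconsistent (no integer solution).

No solution (the system is inconsistent).


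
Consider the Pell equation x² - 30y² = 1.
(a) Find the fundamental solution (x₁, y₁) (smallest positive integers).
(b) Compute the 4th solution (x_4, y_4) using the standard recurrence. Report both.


Step 1: Find the fundamental solution (x₁, y₁) of x² - 30y² = 1.
  Expand √30 as a continued fraction. a₀ = ⌊√30⌋ = 5; iterate m_{k+1} = d_k·a_k − m_k, d_{k+1} = (30 − m_{k+1}²)/d_k, a_{k+1} = ⌊(a₀ + m_{k+1})/d_{k+1}⌋ (starting m₀ = 0, d₀ = 1), with convergents p_k = a_k·p_{k-1} + p_{k-2}, q_k = a_k·q_{k-1} + q_{k-2} (p₋₁ = 1, q₋₁ = 0):
  k = 0: a₀ = 5; p₀/q₀ = 5/1; p₀² − 30·q₀² = 25 − 30 = -5.
  k = 1: m = 5, d = 5, a = ⌊(5 + 5)/5⌋ = 2; p/q = (2·5 + 1)/(2·1 + 0) = 11/2; p² − 30·q² = 121 − 120 = 1.
  The first convergent with p² − 30·q² = 1 gives the fundamental solution (x₁, y₁) = (11, 2).
Step 2: Apply the recurrence (x_{n+1}, y_{n+1}) = (x₁x_n + 30y₁y_n, x₁y_n + y₁x_n) repeatedly.
  From (x_1, y_1) = (11, 2): x_2 = 11·11 + 30·2·2 = 241; y_2 = 11·2 + 2·11 = 44.
  From (x_2, y_2) = (241, 44): x_3 = 11·241 + 30·2·44 = 5291; y_3 = 11·44 + 2·241 = 966.
  From (x_3, y_3) = (5291, 966): x_4 = 11·5291 + 30·2·966 = 116161; y_4 = 11·966 + 2·5291 = 21208.
Step 3: Verify x_4² - 30·y_4² = 13493377921 - 13493377920 = 1 (should be 1). ✓

(x_1, y_1) = (11, 2); (x_4, y_4) = (116161, 21208).


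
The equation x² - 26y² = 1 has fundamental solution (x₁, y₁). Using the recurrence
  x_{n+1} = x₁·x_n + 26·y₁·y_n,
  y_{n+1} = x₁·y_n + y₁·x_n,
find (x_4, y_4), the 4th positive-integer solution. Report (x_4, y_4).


Step 1: Find the fundamental solution (x₁, y₁) of x² - 26y² = 1.
  Expand √26 as a continued fraction. a₀ = ⌊√26⌋ = 5; iterate m_{k+1} = d_k·a_k − m_k, d_{k+1} = (26 − m_{k+1}²)/d_k, a_{k+1} = ⌊(a₀ + m_{k+1})/d_{k+1}⌋ (starting m₀ = 0, d₀ = 1), with convergents p_k = a_k·p_{k-1} + p_{k-2}, q_k = a_k·q_{k-1} + q_{k-2} (p₋₁ = 1, q₋₁ = 0):
  k = 0: a₀ = 5; p₀/q₀ = 5/1; p₀² − 26·q₀² = 25 − 26 = -1.
  k = 1: m = 5, d = 1, a = ⌊(5 + 5)/1⌋ = 10; p/q = (10·5 + 1)/(10·1 + 0) = 51/10; p² − 26·q² = 2601 − 2600 = 1.
  The first convergent with p² − 26·q² = 1 gives the fundamental solution (x₁, y₁) = (51, 10).
Step 2: Apply the recurrence (x_{n+1}, y_{n+1}) = (x₁x_n + 26y₁y_n, x₁y_n + y₁x_n) repeatedly.
  From (x_1, y_1) = (51, 10): x_2 = 51·51 + 26·10·10 = 5201; y_2 = 51·10 + 10·51 = 1020.
  From (x_2, y_2) = (5201, 1020): x_3 = 51·5201 + 26·10·1020 = 530451; y_3 = 51·1020 + 10·5201 = 104030.
  From (x_3, y_3) = (530451, 104030): x_4 = 51·530451 + 26·10·104030 = 54100801; y_4 = 51·104030 + 10·530451 = 10610040.
Step 3: Verify x_4² - 26·y_4² = 2926896668841601 - 2926896668841600 = 1 (should be 1). ✓

(x_1, y_1) = (51, 10); (x_4, y_4) = (54100801, 10610040).


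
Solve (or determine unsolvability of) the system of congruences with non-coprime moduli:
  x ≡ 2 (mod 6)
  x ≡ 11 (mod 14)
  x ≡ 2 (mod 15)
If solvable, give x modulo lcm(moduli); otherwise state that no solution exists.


Moduli 6, 14, 15 are not pairwise coprime, so CRT works modulo lcm(m_i) when all pairwise compatibility conditions hold.
Pairwise compatibility: gcd(m_i, m_j) must divide a_i - a_j for every pair.
Merge one congruence at a time:
  Start: x ≡ 2 (mod 6).
  Combine with x ≡ 11 (mod 14): gcd(6, 14) = 2, and 11 - 2 = 9 is NOT divisible by 2.
    ⇒ system is inconsistent (no integer solution).

No solution (the system is inconsistent).


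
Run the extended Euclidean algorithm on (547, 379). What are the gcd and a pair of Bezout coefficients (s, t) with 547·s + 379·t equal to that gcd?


Euclidean algorithm on (547, 379) — divide until remainder is 0:
  547 = 1 · 379 + 168
  379 = 2 · 168 + 43
  168 = 3 · 43 + 39
  43 = 1 · 39 + 4
  39 = 9 · 4 + 3
  4 = 1 · 3 + 1
  3 = 3 · 1 + 0
gcd(547, 379) = 1.
Track Bezout coefficients alongside the remainders: start with r₀ = 547 = a·1 + b·0 (s = 1, t = 0) and r₁ = 379 = a·0 + b·1 (s = 0, t = 1); each new remainder r_{k+1} = r_{k-1} − q_k·r_k inherits s_{k+1} = s_{k-1} − q_k·s_k, t_{k+1} = t_{k-1} − q_k·t_k, so r_k = a·s_k + b·t_k at every step:
  q = 1: r = 168, s = 1 − 1·0 = 1, t = 0 − 1·1 = -1  (check: 547·1 + 379·(-1) = 168)
  q = 2: r = 43, s = 0 − 2·1 = -2, t = 1 − 2·(-1) = 3  (check: 547·(-2) + 379·3 = 43)
  q = 3: r = 39, s = 1 − 3·(-2) = 7, t = -1 − 3·3 = -10  (check: 547·7 + 379·(-10) = 39)
  q = 1: r = 4, s = -2 − 1·7 = -9, t = 3 − 1·(-10) = 13  (check: 547·(-9) + 379·13 = 4)
  q = 9: r = 3, s = 7 − 9·(-9) = 88, t = -10 − 9·13 = -127  (check: 547·88 + 379·(-127) = 3)
  q = 1: r = 1, s = -9 − 1·88 = -97, t = 13 − 1·(-127) = 140  (check: 547·(-97) + 379·140 = 1)
The row with r = 1 (the gcd) gives the Bezout coefficients s = -97, t = 140.
Result: 547 · (-97) + 379 · (140) = 1.

gcd(547, 379) = 1; s = -97, t = 140 (check: 547·(-97) + 379·140 = 1).


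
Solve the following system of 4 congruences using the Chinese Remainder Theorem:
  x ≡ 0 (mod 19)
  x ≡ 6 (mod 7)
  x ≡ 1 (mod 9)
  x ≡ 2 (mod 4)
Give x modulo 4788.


Product of moduli M = 19 · 7 · 9 · 4 = 4788.
Merge one congruence at a time:
  Start: x ≡ 0 (mod 19).
  Combine with x ≡ 6 (mod 7); new modulus lcm = 133.
    Write x = 0 + 19·t and substitute into x ≡ 6 (mod 7): 19·t ≡ 6 − 0 = 6 (mod 7).
    Reduce coefficients mod 7: 5·t ≡ 6 (mod 7).
    The inverse of 5 mod 7 is 3 (since 5·3 = 15 = 2·7 + 1), so t ≡ 3·6 = 18 ≡ 4 (mod 7).
    Then x = 0 + 19·4 = 76, valid modulo lcm(19, 7) = 133: x ≡ 76 (mod 133).
  Combine with x ≡ 1 (mod 9); new modulus lcm = 1197.
    Write x = 76 + 133·t and substitute into x ≡ 1 (mod 9): 133·t ≡ 1 − 76 = -75 (mod 9).
    Reduce coefficients mod 9: 7·t ≡ 6 (mod 9).
    The inverse of 7 mod 9 is 4 (since 7·4 = 28 = 3·9 + 1), so t ≡ 4·6 = 24 ≡ 6 (mod 9).
    Then x = 76 + 133·6 = 874, valid modulo lcm(133, 9) = 1197: x ≡ 874 (mod 1197).
  Combine with x ≡ 2 (mod 4); new modulus lcm = 4788.
    Write x = 874 + 1197·t and substitute into x ≡ 2 (mod 4): 1197·t ≡ 2 − 874 = -872 (mod 4).
    Reduce coefficients mod 4: 1·t ≡ 0 (mod 4).
    So t ≡ 0 (mod 4).
    Then x = 874 + 1197·0 = 874, valid modulo lcm(1197, 4) = 4788: x ≡ 874 (mod 4788).
Verify against each original: 874 mod 19 = 0, 874 mod 7 = 6, 874 mod 9 = 1, 874 mod 4 = 2.

x ≡ 874 (mod 4788).


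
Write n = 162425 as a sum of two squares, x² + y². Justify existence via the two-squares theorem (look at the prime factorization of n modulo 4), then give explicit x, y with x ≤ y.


Step 1: Factor n = 162425 = 5^2 · 73 · 89.
Step 2: Check the mod-4 condition on each prime factor: 5 ≡ 1 (mod 4), exponent 2; 73 ≡ 1 (mod 4), exponent 1; 89 ≡ 1 (mod 4), exponent 1.
All primes ≡ 3 (mod 4) appear to even exponent (or don't appear), so by the two-squares theorem n IS expressible as a sum of two squares.
Step 3: Build a representation. Group n = k² · m with k = 5 and m = 73 · 89 = 6497 (a product of primes ≡ 1 (mod 4)); a representation of m scales to one of n via (k·x)² + (k·y)² = k²(x² + y²). Each prime p ≡ 1 (mod 4) is itself a sum of two squares; find a² by testing p − a² for a perfect square:
  73: 73 − 1² = 72, 73 − 2² = 69, 73 − 3² = 64 = 8² ⇒ 73 = 3² + 8².
  89: 89 − 1² = 88, 89 − 2² = 85, 89 − 3² = 80, 89 − 4² = 73, 89 − 5² = 64 = 8² ⇒ 89 = 5² + 8².
  Combine using the Brahmagupta–Fibonacci identity (a² + b²)(c² + d²) = (ac − bd)² + (ad + bc)² = (ac + bd)² + (ad − bc)²:
  73 · 89 = 6497: from (3² + 8²)(5² + 8²), take (3·5 − 8·8, 3·8 + 8·5) = (15 − 64, 24 + 40) = (-49, 64); dropping signs (only squares matter) gives (49, 64); check 49² + 64² = 2401 + 4096 = 6497 ✓.
  Scale by k = 5: (5·49, 5·64) = (245, 320).
Step 4: Order so x ≤ y and verify: 245² + 320² = 60025 + 102400 = 162425 = n. ✓

n = 162425 = 245² + 320² (one valid representation with x ≤ y).


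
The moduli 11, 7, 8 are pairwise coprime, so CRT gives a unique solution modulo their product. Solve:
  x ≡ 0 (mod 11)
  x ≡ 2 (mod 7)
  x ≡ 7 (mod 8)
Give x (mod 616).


Moduli 11, 7, 8 are pairwise coprime; by CRT there is a unique solution modulo M = 11 · 7 · 8 = 616.
Solve pairwise, accumulating the modulus:
  Start with x ≡ 0 (mod 11).
  Combine with x ≡ 2 (mod 7): since gcd(11, 7) = 1, we get a unique residue mod 77.
    Write x = 0 + 11·t and substitute into x ≡ 2 (mod 7): 11·t ≡ 2 − 0 = 2 (mod 7).
    Reduce coefficients mod 7: 4·t ≡ 2 (mod 7).
    The inverse of 4 mod 7 is 2 (since 4·2 = 8 = 1·7 + 1), so t ≡ 2·2 = 4 ≡ 4 (mod 7).
    Then x = 0 + 11·4 = 44, valid modulo lcm(11, 7) = 77: x ≡ 44 (mod 77).
  Combine with x ≡ 7 (mod 8): since gcd(77, 8) = 1, we get a unique residue mod 616.
    Write x = 44 + 77·t and substitute into x ≡ 7 (mod 8): 77·t ≡ 7 − 44 = -37 (mod 8).
    Reduce coefficients mod 8: 5·t ≡ 3 (mod 8).
    The inverse of 5 mod 8 is 5 (since 5·5 = 25 = 3·8 + 1), so t ≡ 5·3 = 15 ≡ 7 (mod 8).
    Then x = 44 + 77·7 = 583, valid modulo lcm(77, 8) = 616: x ≡ 583 (mod 616).
Verify: 583 mod 11 = 0 ✓, 583 mod 7 = 2 ✓, 583 mod 8 = 7 ✓.

x ≡ 583 (mod 616).


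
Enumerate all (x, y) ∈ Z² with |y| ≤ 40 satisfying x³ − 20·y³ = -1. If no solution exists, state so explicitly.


The equation is x³ - 20y³ = -1. For fixed y, x³ = 20·y³ − 1, so a solution requires the RHS to be a perfect cube.
Strategy: iterate y from -40 to 40, compute RHS = 20·y³ − 1, and check whether it is a (positive or negative) perfect cube.
Check small values of y:
  y = 0: RHS = -1 = (-1)³ ⇒ x = -1 works.
  y = 1: RHS = 19 is not a perfect cube.
  y = -1: RHS = -21 is not a perfect cube.
  y = 2: RHS = 159 is not a perfect cube.
  y = -2: RHS = -161 is not a perfect cube.
  y = 3: RHS = 539 is not a perfect cube.
  y = -3: RHS = -541 is not a perfect cube.
Continuing, at y = 7: RHS = 6859 = (19)³ ⇒ x = 19 works.
Searching the remaining y in |y| ≤ 40 finds no further solutions.
Collected solutions: (-1, 0), (19, 7).

Solutions (with |y| ≤ 40): (-1, 0), (19, 7).


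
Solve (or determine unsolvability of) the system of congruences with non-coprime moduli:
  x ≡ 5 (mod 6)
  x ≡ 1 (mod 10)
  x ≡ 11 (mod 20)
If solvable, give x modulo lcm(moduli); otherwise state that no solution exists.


Moduli 6, 10, 20 are not pairwise coprime, so CRT works modulo lcm(m_i) when all pairwise compatibility conditions hold.
Pairwise compatibility: gcd(m_i, m_j) must divide a_i - a_j for every pair.
Merge one congruence at a time:
  Start: x ≡ 5 (mod 6).
  Combine with x ≡ 1 (mod 10): gcd(6, 10) = 2; 1 - 5 = -4, which IS divisible by 2, so compatible.
    Write x = 5 + 6·t and substitute into x ≡ 1 (mod 10): 6·t ≡ 1 − 5 = -4 (mod 10).
    Divide the congruence (and modulus) by g = 2: 3·t ≡ -2 (mod 5).
    Reduce coefficients mod 5: 3·t ≡ 3 (mod 5).
    The inverse of 3 mod 5 is 2 (since 3·2 = 6 = 1·5 + 1), so t ≡ 2·3 = 6 ≡ 1 (mod 5).
    Then x = 5 + 6·1 = 11, valid modulo lcm(6, 10) = 30: x ≡ 11 (mod 30).
  Combine with x ≡ 11 (mod 20): gcd(30, 20) = 10; 11 - 11 = 0, which IS divisible by 10, so compatible.
    Write x = 11 + 30·t and substitute into x ≡ 11 (mod 20): 30·t ≡ 11 − 11 = 0 (mod 20).
    Divide the congruence (and modulus) by g = 10: 3·t ≡ 0 (mod 2).
    Reduce coefficients mod 2: 1·t ≡ 0 (mod 2).
    So t ≡ 0 (mod 2).
    Then x = 11 + 30·0 = 11, valid modulo lcm(30, 20) = 60: x ≡ 11 (mod 60).
Verify: 11 mod 6 = 5, 11 mod 10 = 1, 11 mod 20 = 11.

x ≡ 11 (mod 60).


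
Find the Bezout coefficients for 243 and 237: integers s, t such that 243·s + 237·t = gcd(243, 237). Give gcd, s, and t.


Euclidean algorithm on (243, 237) — divide until remainder is 0:
  243 = 1 · 237 + 6
  237 = 39 · 6 + 3
  6 = 2 · 3 + 0
gcd(243, 237) = 3.
Track Bezout coefficients alongside the remainders: start with r₀ = 243 = a·1 + b·0 (s = 1, t = 0) and r₁ = 237 = a·0 + b·1 (s = 0, t = 1); each new remainder r_{k+1} = r_{k-1} − q_k·r_k inherits s_{k+1} = s_{k-1} − q_k·s_k, t_{k+1} = t_{k-1} − q_k·t_k, so r_k = a·s_k + b·t_k at every step:
  q = 1: r = 6, s = 1 − 1·0 = 1, t = 0 − 1·1 = -1  (check: 243·1 + 237·(-1) = 6)
  q = 39: r = 3, s = 0 − 39·1 = -39, t = 1 − 39·(-1) = 40  (check: 243·(-39) + 237·40 = 3)
The row with r = 3 (the gcd) gives the Bezout coefficients s = -39, t = 40.
Result: 243 · (-39) + 237 · (40) = 3.

gcd(243, 237) = 3; s = -39, t = 40 (check: 243·(-39) + 237·40 = 3).


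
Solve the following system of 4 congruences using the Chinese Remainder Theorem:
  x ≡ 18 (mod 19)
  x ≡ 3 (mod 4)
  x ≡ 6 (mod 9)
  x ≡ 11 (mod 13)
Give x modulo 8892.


Product of moduli M = 19 · 4 · 9 · 13 = 8892.
Merge one congruence at a time:
  Start: x ≡ 18 (mod 19).
  Combine with x ≡ 3 (mod 4); new modulus lcm = 76.
    Write x = 18 + 19·t and substitute into x ≡ 3 (mod 4): 19·t ≡ 3 − 18 = -15 (mod 4).
    Reduce coefficients mod 4: 3·t ≡ 1 (mod 4).
    The inverse of 3 mod 4 is 3 (since 3·3 = 9 = 2·4 + 1), so t ≡ 3·1 = 3 ≡ 3 (mod 4).
    Then x = 18 + 19·3 = 75, valid modulo lcm(19, 4) = 76: x ≡ 75 (mod 76).
  Combine with x ≡ 6 (mod 9); new modulus lcm = 684.
    Write x = 75 + 76·t and substitute into x ≡ 6 (mod 9): 76·t ≡ 6 − 75 = -69 (mod 9).
    Reduce coefficients mod 9: 4·t ≡ 3 (mod 9).
    The inverse of 4 mod 9 is 7 (since 4·7 = 28 = 3·9 + 1), so t ≡ 7·3 = 21 ≡ 3 (mod 9).
    Then x = 75 + 76·3 = 303, valid modulo lcm(76, 9) = 684: x ≡ 303 (mod 684).
  Combine with x ≡ 11 (mod 13); new modulus lcm = 8892.
    Write x = 303 + 684·t and substitute into x ≡ 11 (mod 13): 684·t ≡ 11 − 303 = -292 (mod 13).
    Reduce coefficients mod 13: 8·t ≡ 7 (mod 13).
    The inverse of 8 mod 13 is 5 (since 8·5 = 40 = 3·13 + 1), so t ≡ 5·7 = 35 ≡ 9 (mod 13).
    Then x = 303 + 684·9 = 6459, valid modulo lcm(684, 13) = 8892: x ≡ 6459 (mod 8892).
Verify against each original: 6459 mod 19 = 18, 6459 mod 4 = 3, 6459 mod 9 = 6, 6459 mod 13 = 11.

x ≡ 6459 (mod 8892).


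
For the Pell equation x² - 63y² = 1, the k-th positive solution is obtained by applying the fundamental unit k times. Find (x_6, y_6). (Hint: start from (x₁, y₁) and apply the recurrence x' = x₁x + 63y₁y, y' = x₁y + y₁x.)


Step 1: Find the fundamental solution (x₁, y₁) of x² - 63y² = 1.
  Expand √63 as a continued fraction. a₀ = ⌊√63⌋ = 7; iterate m_{k+1} = d_k·a_k − m_k, d_{k+1} = (63 − m_{k+1}²)/d_k, a_{k+1} = ⌊(a₀ + m_{k+1})/d_{k+1}⌋ (starting m₀ = 0, d₀ = 1), with convergents p_k = a_k·p_{k-1} + p_{k-2}, q_k = a_k·q_{k-1} + q_{k-2} (p₋₁ = 1, q₋₁ = 0):
  k = 0: a₀ = 7; p₀/q₀ = 7/1; p₀² − 63·q₀² = 49 − 63 = -14.
  k = 1: m = 7, d = 14, a = ⌊(7 + 7)/14⌋ = 1; p/q = (1·7 + 1)/(1·1 + 0) = 8/1; p² − 63·q² = 64 − 63 = 1.
  The first convergent with p² − 63·q² = 1 gives the fundamental solution (x₁, y₁) = (8, 1).
Step 2: Apply the recurrence (x_{n+1}, y_{n+1}) = (x₁x_n + 63y₁y_n, x₁y_n + y₁x_n) repeatedly.
  From (x_1, y_1) = (8, 1): x_2 = 8·8 + 63·1·1 = 127; y_2 = 8·1 + 1·8 = 16.
  From (x_2, y_2) = (127, 16): x_3 = 8·127 + 63·1·16 = 2024; y_3 = 8·16 + 1·127 = 255.
  From (x_3, y_3) = (2024, 255): x_4 = 8·2024 + 63·1·255 = 32257; y_4 = 8·255 + 1·2024 = 4064.
  From (x_4, y_4) = (32257, 4064): x_5 = 8·32257 + 63·1·4064 = 514088; y_5 = 8·4064 + 1·32257 = 64769.
  From (x_5, y_5) = (514088, 64769): x_6 = 8·514088 + 63·1·64769 = 8193151; y_6 = 8·64769 + 1·514088 = 1032240.
Step 3: Verify x_6² - 63·y_6² = 67127723308801 - 67127723308800 = 1 (should be 1). ✓

(x_1, y_1) = (8, 1); (x_6, y_6) = (8193151, 1032240).


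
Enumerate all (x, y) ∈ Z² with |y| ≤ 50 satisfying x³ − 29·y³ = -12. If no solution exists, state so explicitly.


The equation is x³ - 29y³ = -12. For fixed y, x³ = 29·y³ − 12, so a solution requires the RHS to be a perfect cube.
Strategy: iterate y from -50 to 50, compute RHS = 29·y³ − 12, and check whether it is a (positive or negative) perfect cube.
Check small values of y:
  y = 0: RHS = -12 is not a perfect cube.
  y = 1: RHS = 17 is not a perfect cube.
  y = -1: RHS = -41 is not a perfect cube.
  y = 2: RHS = 220 is not a perfect cube.
  y = -2: RHS = -244 is not a perfect cube.
  y = 3: RHS = 771 is not a perfect cube.
  y = -3: RHS = -795 is not a perfect cube.
Continuing the search up to |y| = 50 finds no solutions either.
No (x, y) in the scanned range satisfies the equation.

No integer solutions with |y| ≤ 50.


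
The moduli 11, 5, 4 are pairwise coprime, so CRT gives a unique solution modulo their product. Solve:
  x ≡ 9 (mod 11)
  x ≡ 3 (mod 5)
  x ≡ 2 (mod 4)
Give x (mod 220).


Moduli 11, 5, 4 are pairwise coprime; by CRT there is a unique solution modulo M = 11 · 5 · 4 = 220.
Solve pairwise, accumulating the modulus:
  Start with x ≡ 9 (mod 11).
  Combine with x ≡ 3 (mod 5): since gcd(11, 5) = 1, we get a unique residue mod 55.
    Write x = 9 + 11·t and substitute into x ≡ 3 (mod 5): 11·t ≡ 3 − 9 = -6 (mod 5).
    Reduce coefficients mod 5: 1·t ≡ 4 (mod 5).
    So t ≡ 4 (mod 5).
    Then x = 9 + 11·4 = 53, valid modulo lcm(11, 5) = 55: x ≡ 53 (mod 55).
  Combine with x ≡ 2 (mod 4): since gcd(55, 4) = 1, we get a unique residue mod 220.
    Write x = 53 + 55·t and substitute into x ≡ 2 (mod 4): 55·t ≡ 2 − 53 = -51 (mod 4).
    Reduce coefficients mod 4: 3·t ≡ 1 (mod 4).
    The inverse of 3 mod 4 is 3 (since 3·3 = 9 = 2·4 + 1), so t ≡ 3·1 = 3 ≡ 3 (mod 4).
    Then x = 53 + 55·3 = 218, valid modulo lcm(55, 4) = 220: x ≡ 218 (mod 220).
Verify: 218 mod 11 = 9 ✓, 218 mod 5 = 3 ✓, 218 mod 4 = 2 ✓.

x ≡ 218 (mod 220).


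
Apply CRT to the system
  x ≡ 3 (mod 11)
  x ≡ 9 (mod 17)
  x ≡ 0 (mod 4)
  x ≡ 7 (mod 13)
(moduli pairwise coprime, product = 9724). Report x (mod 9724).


Product of moduli M = 11 · 17 · 4 · 13 = 9724.
Merge one congruence at a time:
  Start: x ≡ 3 (mod 11).
  Combine with x ≡ 9 (mod 17); new modulus lcm = 187.
    Write x = 3 + 11·t and substitute into x ≡ 9 (mod 17): 11·t ≡ 9 − 3 = 6 (mod 17).
    The inverse of 11 mod 17 is 14 (since 11·14 = 154 = 9·17 + 1), so t ≡ 14·6 = 84 ≡ 16 (mod 17).
    Then x = 3 + 11·16 = 179, valid modulo lcm(11, 17) = 187: x ≡ 179 (mod 187).
  Combine with x ≡ 0 (mod 4); new modulus lcm = 748.
    Write x = 179 + 187·t and substitute into x ≡ 0 (mod 4): 187·t ≡ 0 − 179 = -179 (mod 4).
    Reduce coefficients mod 4: 3·t ≡ 1 (mod 4).
    The inverse of 3 mod 4 is 3 (since 3·3 = 9 = 2·4 + 1), so t ≡ 3·1 = 3 ≡ 3 (mod 4).
    Then x = 179 + 187·3 = 740, valid modulo lcm(187, 4) = 748: x ≡ 740 (mod 748).
  Combine with x ≡ 7 (mod 13); new modulus lcm = 9724.
    Write x = 740 + 748·t and substitute into x ≡ 7 (mod 13): 748·t ≡ 7 − 740 = -733 (mod 13).
    Reduce coefficients mod 13: 7·t ≡ 8 (mod 13).
    The inverse of 7 mod 13 is 2 (since 7·2 = 14 = 1·13 + 1), so t ≡ 2·8 = 16 ≡ 3 (mod 13).
    Then x = 740 + 748·3 = 2984, valid modulo lcm(748, 13) = 9724: x ≡ 2984 (mod 9724).
Verify against each original: 2984 mod 11 = 3, 2984 mod 17 = 9, 2984 mod 4 = 0, 2984 mod 13 = 7.

x ≡ 2984 (mod 9724).


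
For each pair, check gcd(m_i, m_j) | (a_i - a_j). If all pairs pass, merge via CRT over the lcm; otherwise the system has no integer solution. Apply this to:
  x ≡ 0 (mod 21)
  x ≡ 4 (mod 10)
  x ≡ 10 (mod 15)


Moduli 21, 10, 15 are not pairwise coprime, so CRT works modulo lcm(m_i) when all pairwise compatibility conditions hold.
Pairwise compatibility: gcd(m_i, m_j) must divide a_i - a_j for every pair.
Merge one congruence at a time:
  Start: x ≡ 0 (mod 21).
  Combine with x ≡ 4 (mod 10): gcd(21, 10) = 1; 4 - 0 = 4, which IS divisible by 1, so compatible.
    Write x = 0 + 21·t and substitute into x ≡ 4 (mod 10): 21·t ≡ 4 − 0 = 4 (mod 10).
    Reduce coefficients mod 10: 1·t ≡ 4 (mod 10).
    So t ≡ 4 (mod 10).
    Then x = 0 + 21·4 = 84, valid modulo lcm(21, 10) = 210: x ≡ 84 (mod 210).
  Combine with x ≡ 10 (mod 15): gcd(210, 15) = 15, and 10 - 84 = -74 is NOT divisible by 15.
    ⇒ system is inconsistent (no integer solution).

No solution (the system is inconsistent).


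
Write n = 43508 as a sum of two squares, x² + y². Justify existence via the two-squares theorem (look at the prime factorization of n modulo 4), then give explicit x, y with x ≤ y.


Step 1: Factor n = 43508 = 2^2 · 73 · 149.
Step 2: Check the mod-4 condition on each prime factor: 2 = 2 (special); 73 ≡ 1 (mod 4), exponent 1; 149 ≡ 1 (mod 4), exponent 1.
All primes ≡ 3 (mod 4) appear to even exponent (or don't appear), so by the two-squares theorem n IS expressible as a sum of two squares.
Step 3: Build a representation. Group n = k² · m with k = 2 and m = 73 · 149 = 10877 (a product of primes ≡ 1 (mod 4)); a representation of m scales to one of n via (k·x)² + (k·y)² = k²(x² + y²). Each prime p ≡ 1 (mod 4) is itself a sum of two squares; find a² by testing p − a² for a perfect square:
  73: 73 − 1² = 72, 73 − 2² = 69, 73 − 3² = 64 = 8² ⇒ 73 = 3² + 8².
  149: 149 − 1² = 148, 149 − 2² = 145, 149 − 3² = 140, 149 − 4² = 133, 149 − 5² = 124, 149 − 6² = 113, 149 − 7² = 100 = 10² ⇒ 149 = 7² + 10².
  Combine using the Brahmagupta–Fibonacci identity (a² + b²)(c² + d²) = (ac − bd)² + (ad + bc)² = (ac + bd)² + (ad − bc)²:
  73 · 149 = 10877: from (3² + 8²)(7² + 10²), take (3·7 − 8·10, 3·10 + 8·7) = (21 − 80, 30 + 56) = (-59, 86); dropping signs (only squares matter) gives (59, 86); check 59² + 86² = 3481 + 7396 = 10877 ✓.
  Scale by k = 2: (2·59, 2·86) = (118, 172).
Step 4: Order so x ≤ y and verify: 118² + 172² = 13924 + 29584 = 43508 = n. ✓

n = 43508 = 118² + 172² (one valid representation with x ≤ y).


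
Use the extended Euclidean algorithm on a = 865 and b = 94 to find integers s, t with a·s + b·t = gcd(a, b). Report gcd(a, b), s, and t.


Euclidean algorithm on (865, 94) — divide until remainder is 0:
  865 = 9 · 94 + 19
  94 = 4 · 19 + 18
  19 = 1 · 18 + 1
  18 = 18 · 1 + 0
gcd(865, 94) = 1.
Track Bezout coefficients alongside the remainders: start with r₀ = 865 = a·1 + b·0 (s = 1, t = 0) and r₁ = 94 = a·0 + b·1 (s = 0, t = 1); each new remainder r_{k+1} = r_{k-1} − q_k·r_k inherits s_{k+1} = s_{k-1} − q_k·s_k, t_{k+1} = t_{k-1} − q_k·t_k, so r_k = a·s_k + b·t_k at every step:
  q = 9: r = 19, s = 1 − 9·0 = 1, t = 0 − 9·1 = -9  (check: 865·1 + 94·(-9) = 19)
  q = 4: r = 18, s = 0 − 4·1 = -4, t = 1 − 4·(-9) = 37  (check: 865·(-4) + 94·37 = 18)
  q = 1: r = 1, s = 1 − 1·(-4) = 5, t = -9 − 1·37 = -46  (check: 865·5 + 94·(-46) = 1)
The row with r = 1 (the gcd) gives the Bezout coefficients s = 5, t = -46.
Result: 865 · (5) + 94 · (-46) = 1.

gcd(865, 94) = 1; s = 5, t = -46 (check: 865·5 + 94·(-46) = 1).


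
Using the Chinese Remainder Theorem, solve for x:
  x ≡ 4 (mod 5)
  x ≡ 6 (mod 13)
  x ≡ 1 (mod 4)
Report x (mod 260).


Moduli 5, 13, 4 are pairwise coprime; by CRT there is a unique solution modulo M = 5 · 13 · 4 = 260.
Solve pairwise, accumulating the modulus:
  Start with x ≡ 4 (mod 5).
  Combine with x ≡ 6 (mod 13): since gcd(5, 13) = 1, we get a unique residue mod 65.
    Write x = 4 + 5·t and substitute into x ≡ 6 (mod 13): 5·t ≡ 6 − 4 = 2 (mod 13).
    The inverse of 5 mod 13 is 8 (since 5·8 = 40 = 3·13 + 1), so t ≡ 8·2 = 16 ≡ 3 (mod 13).
    Then x = 4 + 5·3 = 19, valid modulo lcm(5, 13) = 65: x ≡ 19 (mod 65).
  Combine with x ≡ 1 (mod 4): since gcd(65, 4) = 1, we get a unique residue mod 260.
    Write x = 19 + 65·t and substitute into x ≡ 1 (mod 4): 65·t ≡ 1 − 19 = -18 (mod 4).
    Reduce coefficients mod 4: 1·t ≡ 2 (mod 4).
    So t ≡ 2 (mod 4).
    Then x = 19 + 65·2 = 149, valid modulo lcm(65, 4) = 260: x ≡ 149 (mod 260).
Verify: 149 mod 5 = 4 ✓, 149 mod 13 = 6 ✓, 149 mod 4 = 1 ✓.

x ≡ 149 (mod 260).


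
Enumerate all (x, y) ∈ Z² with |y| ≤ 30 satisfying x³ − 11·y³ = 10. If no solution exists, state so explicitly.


The equation is x³ - 11y³ = 10. For fixed y, x³ = 11·y³ + 10, so a solution requires the RHS to be a perfect cube.
Strategy: iterate y from -30 to 30, compute RHS = 11·y³ + 10, and check whether it is a (positive or negative) perfect cube.
Check small values of y:
  y = 0: RHS = 10 is not a perfect cube.
  y = 1: RHS = 21 is not a perfect cube.
  y = -1: RHS = -1 = (-1)³ ⇒ x = -1 works.
  y = 2: RHS = 98 is not a perfect cube.
  y = -2: RHS = -78 is not a perfect cube.
  y = 3: RHS = 307 is not a perfect cube.
  y = -3: RHS = -287 is not a perfect cube.
Continuing the search up to |y| = 30 finds no further solutions beyond those listed.
Collected solutions: (-1, -1).

Solutions (with |y| ≤ 30): (-1, -1).


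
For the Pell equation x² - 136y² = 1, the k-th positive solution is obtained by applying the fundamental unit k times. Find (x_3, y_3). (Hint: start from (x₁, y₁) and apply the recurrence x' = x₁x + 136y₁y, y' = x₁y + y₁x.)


Step 1: Find the fundamental solution (x₁, y₁) of x² - 136y² = 1.
  Expand √136 as a continued fraction. a₀ = ⌊√136⌋ = 11; iterate m_{k+1} = d_k·a_k − m_k, d_{k+1} = (136 − m_{k+1}²)/d_k, a_{k+1} = ⌊(a₀ + m_{k+1})/d_{k+1}⌋ (starting m₀ = 0, d₀ = 1), with convergents p_k = a_k·p_{k-1} + p_{k-2}, q_k = a_k·q_{k-1} + q_{k-2} (p₋₁ = 1, q₋₁ = 0):
  k = 0: a₀ = 11; p₀/q₀ = 11/1; p₀² − 136·q₀² = 121 − 136 = -15.
  k = 1: m = 11, d = 15, a = ⌊(11 + 11)/15⌋ = 1; p/q = (1·11 + 1)/(1·1 + 0) = 12/1; p² − 136·q² = 144 − 136 = 8.
  k = 2: m = 4, d = 8, a = ⌊(11 + 4)/8⌋ = 1; p/q = (1·12 + 11)/(1·1 + 1) = 23/2; p² − 136·q² = 529 − 544 = -15.
  k = 3: m = 4, d = 15, a = ⌊(11 + 4)/15⌋ = 1; p/q = (1·23 + 12)/(1·2 + 1) = 35/3; p² − 136·q² = 1225 − 1224 = 1.
  The first convergent with p² − 136·q² = 1 gives the fundamental solution (x₁, y₁) = (35, 3).
Step 2: Apply the recurrence (x_{n+1}, y_{n+1}) = (x₁x_n + 136y₁y_n, x₁y_n + y₁x_n) repeatedly.
  From (x_1, y_1) = (35, 3): x_2 = 35·35 + 136·3·3 = 2449; y_2 = 35·3 + 3·35 = 210.
  From (x_2, y_2) = (2449, 210): x_3 = 35·2449 + 136·3·210 = 171395; y_3 = 35·210 + 3·2449 = 14697.
Step 3: Verify x_3² - 136·y_3² = 29376246025 - 29376246024 = 1 (should be 1). ✓

(x_1, y_1) = (35, 3); (x_3, y_3) = (171395, 14697).


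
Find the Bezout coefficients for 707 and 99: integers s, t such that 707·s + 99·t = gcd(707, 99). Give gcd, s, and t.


Euclidean algorithm on (707, 99) — divide until remainder is 0:
  707 = 7 · 99 + 14
  99 = 7 · 14 + 1
  14 = 14 · 1 + 0
gcd(707, 99) = 1.
Track Bezout coefficients alongside the remainders: start with r₀ = 707 = a·1 + b·0 (s = 1, t = 0) and r₁ = 99 = a·0 + b·1 (s = 0, t = 1); each new remainder r_{k+1} = r_{k-1} − q_k·r_k inherits s_{k+1} = s_{k-1} − q_k·s_k, t_{k+1} = t_{k-1} − q_k·t_k, so r_k = a·s_k + b·t_k at every step:
  q = 7: r = 14, s = 1 − 7·0 = 1, t = 0 − 7·1 = -7  (check: 707·1 + 99·(-7) = 14)
  q = 7: r = 1, s = 0 − 7·1 = -7, t = 1 − 7·(-7) = 50  (check: 707·(-7) + 99·50 = 1)
The row with r = 1 (the gcd) gives the Bezout coefficients s = -7, t = 50.
Result: 707 · (-7) + 99 · (50) = 1.

gcd(707, 99) = 1; s = -7, t = 50 (check: 707·(-7) + 99·50 = 1).


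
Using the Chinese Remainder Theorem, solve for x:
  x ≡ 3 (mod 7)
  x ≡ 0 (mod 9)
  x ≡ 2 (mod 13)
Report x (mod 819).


Moduli 7, 9, 13 are pairwise coprime; by CRT there is a unique solution modulo M = 7 · 9 · 13 = 819.
Solve pairwise, accumulating the modulus:
  Start with x ≡ 3 (mod 7).
  Combine with x ≡ 0 (mod 9): since gcd(7, 9) = 1, we get a unique residue mod 63.
    Write x = 3 + 7·t and substitute into x ≡ 0 (mod 9): 7·t ≡ 0 − 3 = -3 (mod 9).
    Reduce coefficients mod 9: 7·t ≡ 6 (mod 9).
    The inverse of 7 mod 9 is 4 (since 7·4 = 28 = 3·9 + 1), so t ≡ 4·6 = 24 ≡ 6 (mod 9).
    Then x = 3 + 7·6 = 45, valid modulo lcm(7, 9) = 63: x ≡ 45 (mod 63).
  Combine with x ≡ 2 (mod 13): since gcd(63, 13) = 1, we get a unique residue mod 819.
    Write x = 45 + 63·t and substitute into x ≡ 2 (mod 13): 63·t ≡ 2 − 45 = -43 (mod 13).
    Reduce coefficients mod 13: 11·t ≡ 9 (mod 13).
    The inverse of 11 mod 13 is 6 (since 11·6 = 66 = 5·13 + 1), so t ≡ 6·9 = 54 ≡ 2 (mod 13).
    Then x = 45 + 63·2 = 171, valid modulo lcm(63, 13) = 819: x ≡ 171 (mod 819).
Verify: 171 mod 7 = 3 ✓, 171 mod 9 = 0 ✓, 171 mod 13 = 2 ✓.

x ≡ 171 (mod 819).


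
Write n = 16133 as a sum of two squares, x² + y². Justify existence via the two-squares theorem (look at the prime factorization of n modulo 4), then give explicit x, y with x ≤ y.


Step 1: Factor n = 16133 = 13 · 17 · 73.
Step 2: Check the mod-4 condition on each prime factor: 13 ≡ 1 (mod 4), exponent 1; 17 ≡ 1 (mod 4), exponent 1; 73 ≡ 1 (mod 4), exponent 1.
All primes ≡ 3 (mod 4) appear to even exponent (or don't appear), so by the two-squares theorem n IS expressible as a sum of two squares.
Step 3: Build a representation. Here n = 13 · 17 · 73 is a product of primes ≡ 1 (mod 4). Each prime p ≡ 1 (mod 4) is itself a sum of two squares; find a² by testing p − a² for a perfect square:
  13: 13 − 1² = 12, 13 − 2² = 9 = 3² ⇒ 13 = 2² + 3².
  17: 17 − 1² = 16 = 4² ⇒ 17 = 1² + 4².
  73: 73 − 1² = 72, 73 − 2² = 69, 73 − 3² = 64 = 8² ⇒ 73 = 3² + 8².
  Combine using the Brahmagupta–Fibonacci identity (a² + b²)(c² + d²) = (ac − bd)² + (ad + bc)² = (ac + bd)² + (ad − bc)²:
  13 · 17 = 221: from (2² + 3²)(1² + 4²), take (2·1 − 3·4, 2·4 + 3·1) = (2 − 12, 8 + 3) = (-10, 11); dropping signs (only squares matter) gives (10, 11); check 10² + 11² = 100 + 121 = 221 ✓.
  221 · 73 = 16133: from (10² + 11²)(3² + 8²), take (10·3 − 11·8, 10·8 + 11·3) = (30 − 88, 80 + 33) = (-58, 113); dropping signs (only squares matter) gives (58, 113); check 58² + 113² = 3364 + 12769 = 16133 ✓.
Step 4: Order so x ≤ y and verify: 58² + 113² = 3364 + 12769 = 16133 = n. ✓

n = 16133 = 58² + 113² (one valid representation with x ≤ y).


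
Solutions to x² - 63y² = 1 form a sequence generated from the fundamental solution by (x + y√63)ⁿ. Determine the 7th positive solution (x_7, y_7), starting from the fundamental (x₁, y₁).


Step 1: Find the fundamental solution (x₁, y₁) of x² - 63y² = 1.
  Expand √63 as a continued fraction. a₀ = ⌊√63⌋ = 7; iterate m_{k+1} = d_k·a_k − m_k, d_{k+1} = (63 − m_{k+1}²)/d_k, a_{k+1} = ⌊(a₀ + m_{k+1})/d_{k+1}⌋ (starting m₀ = 0, d₀ = 1), with convergents p_k = a_k·p_{k-1} + p_{k-2}, q_k = a_k·q_{k-1} + q_{k-2} (p₋₁ = 1, q₋₁ = 0):
  k = 0: a₀ = 7; p₀/q₀ = 7/1; p₀² − 63·q₀² = 49 − 63 = -14.
  k = 1: m = 7, d = 14, a = ⌊(7 + 7)/14⌋ = 1; p/q = (1·7 + 1)/(1·1 + 0) = 8/1; p² − 63·q² = 64 − 63 = 1.
  The first convergent with p² − 63·q² = 1 gives the fundamental solution (x₁, y₁) = (8, 1).
Step 2: Apply the recurrence (x_{n+1}, y_{n+1}) = (x₁x_n + 63y₁y_n, x₁y_n + y₁x_n) repeatedly.
  From (x_1, y_1) = (8, 1): x_2 = 8·8 + 63·1·1 = 127; y_2 = 8·1 + 1·8 = 16.
  From (x_2, y_2) = (127, 16): x_3 = 8·127 + 63·1·16 = 2024; y_3 = 8·16 + 1·127 = 255.
  From (x_3, y_3) = (2024, 255): x_4 = 8·2024 + 63·1·255 = 32257; y_4 = 8·255 + 1·2024 = 4064.
  From (x_4, y_4) = (32257, 4064): x_5 = 8·32257 + 63·1·4064 = 514088; y_5 = 8·4064 + 1·32257 = 64769.
  From (x_5, y_5) = (514088, 64769): x_6 = 8·514088 + 63·1·64769 = 8193151; y_6 = 8·64769 + 1·514088 = 1032240.
  From (x_6, y_6) = (8193151, 1032240): x_7 = 8·8193151 + 63·1·1032240 = 130576328; y_7 = 8·1032240 + 1·8193151 = 16451071.
Step 3: Verify x_7² - 63·y_7² = 17050177433963584 - 17050177433963583 = 1 (should be 1). ✓

(x_1, y_1) = (8, 1); (x_7, y_7) = (130576328, 16451071).


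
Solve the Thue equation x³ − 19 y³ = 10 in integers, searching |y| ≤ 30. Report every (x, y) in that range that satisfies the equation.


The equation is x³ - 19y³ = 10. For fixed y, x³ = 19·y³ + 10, so a solution requires the RHS to be a perfect cube.
Strategy: iterate y from -30 to 30, compute RHS = 19·y³ + 10, and check whether it is a (positive or negative) perfect cube.
Check small values of y:
  y = 0: RHS = 10 is not a perfect cube.
  y = 1: RHS = 29 is not a perfect cube.
  y = -1: RHS = -9 is not a perfect cube.
  y = 2: RHS = 162 is not a perfect cube.
  y = -2: RHS = -142 is not a perfect cube.
  y = 3: RHS = 523 is not a perfect cube.
  y = -3: RHS = -503 is not a perfect cube.
Continuing the search up to |y| = 30 finds no solutions either.
No (x, y) in the scanned range satisfies the equation.

No integer solutions with |y| ≤ 30.


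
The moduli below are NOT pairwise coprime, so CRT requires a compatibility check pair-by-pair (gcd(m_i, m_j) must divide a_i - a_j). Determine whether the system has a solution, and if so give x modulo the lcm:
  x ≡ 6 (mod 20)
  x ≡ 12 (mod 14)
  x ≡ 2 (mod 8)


Moduli 20, 14, 8 are not pairwise coprime, so CRT works modulo lcm(m_i) when all pairwise compatibility conditions hold.
Pairwise compatibility: gcd(m_i, m_j) must divide a_i - a_j for every pair.
Merge one congruence at a time:
  Start: x ≡ 6 (mod 20).
  Combine with x ≡ 12 (mod 14): gcd(20, 14) = 2; 12 - 6 = 6, which IS divisible by 2, so compatible.
    Write x = 6 + 20·t and substitute into x ≡ 12 (mod 14): 20·t ≡ 12 − 6 = 6 (mod 14).
    Divide the congruence (and modulus) by g = 2: 10·t ≡ 3 (mod 7).
    Reduce coefficients mod 7: 3·t ≡ 3 (mod 7).
    The inverse of 3 mod 7 is 5 (since 3·5 = 15 = 2·7 + 1), so t ≡ 5·3 = 15 ≡ 1 (mod 7).
    Then x = 6 + 20·1 = 26, valid modulo lcm(20, 14) = 140: x ≡ 26 (mod 140).
  Combine with x ≡ 2 (mod 8): gcd(140, 8) = 4; 2 - 26 = -24, which IS divisible by 4, so compatible.
    Write x = 26 + 140·t and substitute into x ≡ 2 (mod 8): 140·t ≡ 2 − 26 = -24 (mod 8).
    Divide the congruence (and modulus) by g = 4: 35·t ≡ -6 (mod 2).
    Reduce coefficients mod 2: 1·t ≡ 0 (mod 2).
    So t ≡ 0 (mod 2).
    Then x = 26 + 140·0 = 26, valid modulo lcm(140, 8) = 280: x ≡ 26 (mod 280).
Verify: 26 mod 20 = 6, 26 mod 14 = 12, 26 mod 8 = 2.

x ≡ 26 (mod 280).


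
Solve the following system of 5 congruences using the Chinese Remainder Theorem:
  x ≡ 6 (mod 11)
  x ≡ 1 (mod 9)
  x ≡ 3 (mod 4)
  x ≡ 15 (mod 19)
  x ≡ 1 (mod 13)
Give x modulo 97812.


Product of moduli M = 11 · 9 · 4 · 19 · 13 = 97812.
Merge one congruence at a time:
  Start: x ≡ 6 (mod 11).
  Combine with x ≡ 1 (mod 9); new modulus lcm = 99.
    Write x = 6 + 11·t and substitute into x ≡ 1 (mod 9): 11·t ≡ 1 − 6 = -5 (mod 9).
    Reduce coefficients mod 9: 2·t ≡ 4 (mod 9).
    The inverse of 2 mod 9 is 5 (since 2·5 = 10 = 1·9 + 1), so t ≡ 5·4 = 20 ≡ 2 (mod 9).
    Then x = 6 + 11·2 = 28, valid modulo lcm(11, 9) = 99: x ≡ 28 (mod 99).
  Combine with x ≡ 3 (mod 4); new modulus lcm = 396.
    Write x = 28 + 99·t and substitute into x ≡ 3 (mod 4): 99·t ≡ 3 − 28 = -25 (mod 4).
    Reduce coefficients mod 4: 3·t ≡ 3 (mod 4).
    The inverse of 3 mod 4 is 3 (since 3·3 = 9 = 2·4 + 1), so t ≡ 3·3 = 9 ≡ 1 (mod 4).
    Then x = 28 + 99·1 = 127, valid modulo lcm(99, 4) = 396: x ≡ 127 (mod 396).
  Combine with x ≡ 15 (mod 19); new modulus lcm = 7524.
    Write x = 127 + 396·t and substitute into x ≡ 15 (mod 19): 396·t ≡ 15 − 127 = -112 (mod 19).
    Reduce coefficients mod 19: 16·t ≡ 2 (mod 19).
    The inverse of 16 mod 19 is 6 (since 16·6 = 96 = 5·19 + 1), so t ≡ 6·2 = 12 ≡ 12 (mod 19).
    Then x = 127 + 396·12 = 4879, valid modulo lcm(396, 19) = 7524: x ≡ 4879 (mod 7524).
  Combine with x ≡ 1 (mod 13); new modulus lcm = 97812.
    Write x = 4879 + 7524·t and substitute into x ≡ 1 (mod 13): 7524·t ≡ 1 − 4879 = -4878 (mod 13).
    Reduce coefficients mod 13: 10·t ≡ 10 (mod 13).
    The inverse of 10 mod 13 is 4 (since 10·4 = 40 = 3·13 + 1), so t ≡ 4·10 = 40 ≡ 1 (mod 13).
    Then x = 4879 + 7524·1 = 12403, valid modulo lcm(7524, 13) = 97812: x ≡ 12403 (mod 97812).
Verify against each original: 12403 mod 11 = 6, 12403 mod 9 = 1, 12403 mod 4 = 3, 12403 mod 19 = 15, 12403 mod 13 = 1.

x ≡ 12403 (mod 97812).


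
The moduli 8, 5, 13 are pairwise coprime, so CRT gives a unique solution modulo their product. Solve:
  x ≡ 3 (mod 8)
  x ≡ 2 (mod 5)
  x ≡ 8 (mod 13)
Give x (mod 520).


Moduli 8, 5, 13 are pairwise coprime; by CRT there is a unique solution modulo M = 8 · 5 · 13 = 520.
Solve pairwise, accumulating the modulus:
  Start with x ≡ 3 (mod 8).
  Combine with x ≡ 2 (mod 5): since gcd(8, 5) = 1, we get a unique residue mod 40.
    Write x = 3 + 8·t and substitute into x ≡ 2 (mod 5): 8·t ≡ 2 − 3 = -1 (mod 5).
    Reduce coefficients mod 5: 3·t ≡ 4 (mod 5).
    The inverse of 3 mod 5 is 2 (since 3·2 = 6 = 1·5 + 1), so t ≡ 2·4 = 8 ≡ 3 (mod 5).
    Then x = 3 + 8·3 = 27, valid modulo lcm(8, 5) = 40: x ≡ 27 (mod 40).
  Combine with x ≡ 8 (mod 13): since gcd(40, 13) = 1, we get a unique residue mod 520.
    Write x = 27 + 40·t and substitute into x ≡ 8 (mod 13): 40·t ≡ 8 − 27 = -19 (mod 13).
    Reduce coefficients mod 13: 1·t ≡ 7 (mod 13).
    So t ≡ 7 (mod 13).
    Then x = 27 + 40·7 = 307, valid modulo lcm(40, 13) = 520: x ≡ 307 (mod 520).
Verify: 307 mod 8 = 3 ✓, 307 mod 5 = 2 ✓, 307 mod 13 = 8 ✓.

x ≡ 307 (mod 520).
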